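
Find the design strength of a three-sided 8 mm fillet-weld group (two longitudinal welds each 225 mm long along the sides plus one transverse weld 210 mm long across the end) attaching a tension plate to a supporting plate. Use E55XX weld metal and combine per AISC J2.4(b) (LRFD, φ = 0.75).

φR_n ≈ 976 kN

E55XX → F_EXX = 550 MPa.
t_e = 0.707 × 8 = 5.656 mm.
R_nwl = 0.6 × 550 × 5.656 × 450 × 10⁻³ = 839.9 kN (longitudinal, 2 welds).
R_nwt = 0.6 × 550 × 5.656 × 210 × 10⁻³ = 392 kN (transverse, base value).
(i) R_nwl + R_nwt = 1232 kN; (ii) 0.85 R_nwl + 1.5 R_nwt = 1302 kN.
R_n = max = 1302 kN [governs: (ii)]; φR_n = 976.4 kN.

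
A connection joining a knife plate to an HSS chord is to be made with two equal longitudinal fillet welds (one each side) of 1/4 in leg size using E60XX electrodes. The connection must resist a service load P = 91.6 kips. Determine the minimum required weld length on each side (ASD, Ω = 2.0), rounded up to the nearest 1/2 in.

E60XX → F_EXX = 60 ksi.
Throat t_e = 0.707 × 0.25 = 0.1767 in.
r_n/Ω = (0.6 × 60 × 0.1767) / 2.0 = 3.181 kip/in.
L_req = P / (r_n/Ω) = 91.6 / 3.181 = 28.79 in total.
Per side: 28.79 / 2 = 14.4 in.
Round up → use L = 14.5 in on each side.

L = 14.5 in on each side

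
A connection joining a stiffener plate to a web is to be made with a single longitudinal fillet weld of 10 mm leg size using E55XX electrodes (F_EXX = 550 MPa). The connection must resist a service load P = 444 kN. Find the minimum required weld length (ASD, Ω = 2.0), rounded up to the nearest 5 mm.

Throat t_e = 0.707 × 10 = 7.07 mm.
r_n/Ω = (0.6 × 550 × 7.07) / 2.0 = 1167 N/mm = 1.167 kN/mm.
L_req = P / (r_n/Ω) = 444 / 1.167 = 380.6 mm total.
Round up → use L = 385 mm.

L = 385 mm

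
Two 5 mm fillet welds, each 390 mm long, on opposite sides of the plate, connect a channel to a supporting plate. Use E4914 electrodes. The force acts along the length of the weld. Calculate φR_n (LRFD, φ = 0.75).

E49XX → F_EXX = 490 MPa.
Effective throat t_e = 0.707 × 5 = 3.535 mm.
Total length L = 780 mm; A_we = 3.535 × 780 = 2757 mm².
F_nw = 0.6 F_EXX = 0.6 × 490 = 294 MPa.
φR_n = 0.75 × 294 × 2757 × 10⁻³ = 608 kN.

φR_n ≈ 608 kN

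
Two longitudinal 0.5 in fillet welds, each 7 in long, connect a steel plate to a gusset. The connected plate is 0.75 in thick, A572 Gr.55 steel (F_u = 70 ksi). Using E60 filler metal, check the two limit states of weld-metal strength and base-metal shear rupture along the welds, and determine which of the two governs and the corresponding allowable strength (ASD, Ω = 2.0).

E60XX → F_EXX = 60 ksi.
t_e = 0.707 × 0.5 = 0.3535 in; L = 14 in.
Weld metal: R_n/Ω = (1/2.0) × 0.6 × 60 × 0.3535 × 14 = 89.08 kip.
Base metal (shear rupture): R_n/Ω = (1/2.0) × 0.6 × 70 × 0.75 × 14 = 220.5 kip.
Governing: weld metal.

R_n/Ω ≈ 89.1 kip (weld metal governs)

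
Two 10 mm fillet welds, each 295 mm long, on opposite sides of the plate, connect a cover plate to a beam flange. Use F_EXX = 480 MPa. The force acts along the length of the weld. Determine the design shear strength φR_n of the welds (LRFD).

φR_n ≈ 901 kN

Effective throat t_e = 0.707 × 10 = 7.07 mm.
Total length L = 590 mm; A_we = 7.07 × 590 = 4171 mm².
F_nw = 0.6 F_EXX = 0.6 × 480 = 288 MPa.
φR_n = 0.75 × 288 × 4171 × 10⁻³ = 901 kN.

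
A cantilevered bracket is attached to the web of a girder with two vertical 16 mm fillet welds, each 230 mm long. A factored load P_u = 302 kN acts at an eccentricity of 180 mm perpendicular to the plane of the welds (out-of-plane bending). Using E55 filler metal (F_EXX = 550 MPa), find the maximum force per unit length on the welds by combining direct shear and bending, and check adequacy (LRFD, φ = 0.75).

L_w = 2 × 230 = 460 mm; section modulus (unit throat) S = 2 × L²/6 = 17630 mm².
Direct shear f_v = P/L_w = 302×10³/460 = 656.5 N/mm.
Moment M = P × e = 302×10³ × 180 = 54360000 N·mm; bending f_b = M/S = 3083 N/mm.
f_max = √(f_v² + f_b²) = √(656.5² + 3083²) = 3152 N/mm.
φr_n = 0.75 × 0.6 × 550 × (0.707 × 16) = 2800 N/mm → NOT adequate.

f_max ≈ 3150 N/mm; NOT adequate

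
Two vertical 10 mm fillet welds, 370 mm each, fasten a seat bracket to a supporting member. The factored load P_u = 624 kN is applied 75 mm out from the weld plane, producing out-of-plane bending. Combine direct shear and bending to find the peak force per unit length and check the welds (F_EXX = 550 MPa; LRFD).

L_w = 2 × 370 = 740 mm; section modulus (unit throat) S = 2 × L²/6 = 45630 mm².
Direct shear f_v = P/L_w = 624×10³/740 = 843.2 N/mm.
Moment M = P × e = 624×10³ × 75 = 46800000 N·mm; bending f_b = M/S = 1026 N/mm.
f_max = √(f_v² + f_b²) = √(843.2² + 1026²) = 1328 N/mm.
φr_n = 0.75 × 0.6 × 550 × (0.707 × 10) = 1750 N/mm → adequate.

f_max ≈ 1330 N/mm; adequate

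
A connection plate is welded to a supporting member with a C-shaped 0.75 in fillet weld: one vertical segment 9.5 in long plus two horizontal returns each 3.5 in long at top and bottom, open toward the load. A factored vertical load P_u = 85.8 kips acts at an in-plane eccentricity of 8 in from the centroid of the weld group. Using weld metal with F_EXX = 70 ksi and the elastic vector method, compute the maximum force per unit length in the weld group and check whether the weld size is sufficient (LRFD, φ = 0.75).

f_max ≈ 18.3 kip/in; NOT adequate

Total weld length L_w = 16.5 in. Treat welds as unit-width lines.
Centroid: x̄ = 2×3.5×1.75 / 16.5 = 0.7424 in from the vertical weld.
Polar moment about centroid: J = I_x + I_y = [9.5³/12 + 2×3.5×4.75²] + [9.5×0.7424² + 2(3.5³/12 + 3.5×1.008²)] = 248.9 in³.
Direct shear f_v = P/L_w = 85.8 / 16.5 = 5.2 kip/in (vertical).
Torsion M = P·e = 85.8 × 8 = 686.4 kip·in.
Critical point at (x, y) = (2.758, 4.75) from centroid. f_tx = M·y/J = 13.1 kip/in; f_ty = M·x/J = 7.605 kip/in.
Resultant f_max = √[f_tx² + (f_v + f_ty)²] = √[13.1² + (5.2 + 7.605)²] = 18.32 kip/in.
Capacity per unit length: φr_n = 0.75 × 0.6 × 70 × (0.707 × 0.75) = 16.7 kip/in.
18.32 > 16.7 → NOT adequate.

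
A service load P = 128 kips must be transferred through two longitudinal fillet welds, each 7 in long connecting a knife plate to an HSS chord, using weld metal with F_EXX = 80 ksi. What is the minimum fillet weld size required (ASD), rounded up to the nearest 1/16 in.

w = 9/16 in

Total weld length L = 14 in.
Required throat t_e = P × Ω / (0.6 F_EXX × L) = 128 × 2.0 / (0.6 × 80 × 14) = 0.381 in.
Required leg w = t_e / 0.707 = 0.5388 in → use 9/16 in.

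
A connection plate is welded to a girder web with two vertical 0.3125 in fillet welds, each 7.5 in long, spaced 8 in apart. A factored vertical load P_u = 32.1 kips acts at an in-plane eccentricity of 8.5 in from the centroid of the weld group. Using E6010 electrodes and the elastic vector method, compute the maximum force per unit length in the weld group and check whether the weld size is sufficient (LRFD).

f_max ≈ 6.55 kip/in; NOT adequate

E60XX → F_EXX = 60 ksi.
Total weld length L_w = 15 in. Treat welds as unit-width lines.
Polar moment about centroid: J = 2[d³/12 + d(b/2)²] = 2[7.5³/12 + 7.5×4²] = 310.3 in³.
Direct shear f_v = P/L_w = 32.1 / 15 = 2.14 kip/in (vertical).
Torsion M = P·e = 32.1 × 8.5 = 272.85 kip·in.
Critical point at (x, y) = (4, 3.75) from centroid. f_tx = M·y/J = 3.297 kip/in; f_ty = M·x/J = 3.517 kip/in.
Resultant f_max = √[f_tx² + (f_v + f_ty)²] = √[3.297² + (2.14 + 3.517)²] = 6.548 kip/in.
Capacity per unit length: φr_n = 0.75 × 0.6 × 60 × (0.707 × 0.3125) = 5.965 kip/in.
6.548 > 5.965 → NOT adequate.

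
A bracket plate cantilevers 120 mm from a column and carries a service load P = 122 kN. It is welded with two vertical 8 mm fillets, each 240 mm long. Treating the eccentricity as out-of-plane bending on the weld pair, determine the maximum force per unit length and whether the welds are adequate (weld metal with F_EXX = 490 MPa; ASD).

L_w = 2 × 240 = 480 mm; section modulus (unit throat) S = 2 × L²/6 = 19200 mm².
Direct shear f_v = P/L_w = 122×10³/480 = 254.2 N/mm.
Moment M = P × e = 122×10³ × 120 = 14640000 N·mm; bending f_b = M/S = 762.5 N/mm.
f_max = √(f_v² + f_b²) = √(254.2² + 762.5²) = 803.7 N/mm.
r_n/Ω = (1/2.0) × 0.6 × 490 × (0.707 × 8) = 831.4 N/mm → adequate.

f_max ≈ 804 N/mm; adequate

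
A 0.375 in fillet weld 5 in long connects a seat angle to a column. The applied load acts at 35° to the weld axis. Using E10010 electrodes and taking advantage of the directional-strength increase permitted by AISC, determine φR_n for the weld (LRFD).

φR_n ≈ 72.6 kips

E100XX → F_EXX = 100 ksi.
t_e = 0.707 × 0.375 = 0.2651 in; A_we = 0.2651 × 5 = 1.326 in².
Directional factor: 1.0 + 0.5 sin^1.5(35°) = 1.217.
F_nw = 0.6 × 100 × 1.217 = 73.03 ksi.
φR_n = 0.75 × 73.03 × 1.326 = 72.61 kips.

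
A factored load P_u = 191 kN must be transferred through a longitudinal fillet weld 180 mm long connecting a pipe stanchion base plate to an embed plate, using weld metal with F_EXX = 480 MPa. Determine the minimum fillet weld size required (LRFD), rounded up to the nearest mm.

Total weld length L = 180 mm.
Required throat t_e = P_u / (φ × 0.6 F_EXX × L) = 191 / (0.75 × 0.6 × 480 × 180 × 10⁻³) = 4.913 mm.
Required leg w = t_e / 0.707 = 6.948 mm → use 7 mm.

w = 7 mm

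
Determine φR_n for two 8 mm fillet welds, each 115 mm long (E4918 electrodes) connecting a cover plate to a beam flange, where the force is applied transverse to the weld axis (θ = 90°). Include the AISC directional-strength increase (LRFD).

φR_n ≈ 430 kN

E49XX → F_EXX = 490 MPa.
t_e = 0.707 × 8 = 5.656 mm; A_we = 5.656 × 230 = 1301 mm².
Directional factor: 1.0 + 0.5 sin^1.5(90°) = 1.5.
F_nw = 0.6 × 490 × 1.5 = 441 MPa.
φR_n = 0.75 × 441 × 1301 × 10⁻³ = 430.3 kN.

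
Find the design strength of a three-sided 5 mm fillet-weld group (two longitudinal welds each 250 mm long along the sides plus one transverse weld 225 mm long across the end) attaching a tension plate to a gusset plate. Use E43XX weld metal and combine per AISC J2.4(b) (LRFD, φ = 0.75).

E43XX → F_EXX = 430 MPa.
t_e = 0.707 × 5 = 3.535 mm.
R_nwl = 0.6 × 430 × 3.535 × 500 × 10⁻³ = 456 kN (longitudinal, 2 welds).
R_nwt = 0.6 × 430 × 3.535 × 225 × 10⁻³ = 205.2 kN (transverse, base value).
(i) R_nwl + R_nwt = 661.2 kN; (ii) 0.85 R_nwl + 1.5 R_nwt = 695.4 kN.
R_n = max = 695.4 kN [governs: (ii)]; φR_n = 521.6 kN.

φR_n ≈ 522 kN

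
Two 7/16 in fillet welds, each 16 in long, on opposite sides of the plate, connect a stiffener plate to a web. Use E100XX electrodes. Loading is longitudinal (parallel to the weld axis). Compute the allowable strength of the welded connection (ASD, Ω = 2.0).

E100XX → F_EXX = 100 ksi.
Effective throat t_e = 0.707 × 0.4375 = 0.3093 in.
Total length L = 32 in; A_we = 0.3093 × 32 = 9.898 in².
F_nw = 0.6 F_EXX = 0.6 × 100 = 60 ksi.
R_n = 60 × 9.898 = 593.9 kip; R_n/Ω = 593.9/2.0 = 296.9 kip.

R_n/Ω ≈ 297 kip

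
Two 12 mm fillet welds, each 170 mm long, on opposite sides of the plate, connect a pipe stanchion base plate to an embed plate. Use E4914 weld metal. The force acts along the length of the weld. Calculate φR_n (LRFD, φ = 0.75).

φR_n ≈ 636 kN

E49XX → F_EXX = 490 MPa.
Effective throat t_e = 0.707 × 12 = 8.484 mm.
Total length L = 340 mm; A_we = 8.484 × 340 = 2885 mm².
F_nw = 0.6 F_EXX = 0.6 × 490 = 294 MPa.
φR_n = 0.75 × 294 × 2885 × 10⁻³ = 636 kN.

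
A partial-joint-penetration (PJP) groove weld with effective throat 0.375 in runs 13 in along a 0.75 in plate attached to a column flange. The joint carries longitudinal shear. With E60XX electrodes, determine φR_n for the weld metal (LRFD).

φR_n ≈ 132 kip

E60XX → F_EXX = 60 ksi.
Effective throat (given) t_e = 0.375 in.
A_we = 0.375 × 13 = 4.875 in².
F_nw = 0.6 F_EXX = 36 ksi.
φR_n = 0.75 × 36 × 4.875 = 131.6 kip.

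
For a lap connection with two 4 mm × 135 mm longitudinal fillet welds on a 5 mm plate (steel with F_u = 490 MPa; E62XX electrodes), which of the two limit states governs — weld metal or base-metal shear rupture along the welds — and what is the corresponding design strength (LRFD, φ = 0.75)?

φR_n ≈ 213 kN (weld metal governs)

E62XX → F_EXX = 620 MPa.
t_e = 0.707 × 4 = 2.828 mm; L = 270 mm.
Weld metal: φR_n = 0.75 × 0.6 × 620 × 2.828 × 270 × 10⁻³ = 213 kN.
Base metal (shear rupture): φR_n = 0.75 × 0.6 × 490 × 5 × 270 × 10⁻³ = 297.7 kN.
Governing: weld metal.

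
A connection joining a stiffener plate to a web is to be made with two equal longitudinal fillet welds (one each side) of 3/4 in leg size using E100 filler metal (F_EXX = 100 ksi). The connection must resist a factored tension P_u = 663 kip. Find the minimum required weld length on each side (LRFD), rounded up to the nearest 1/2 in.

L = 14 in on each side

Throat t_e = 0.707 × 0.75 = 0.5302 in.
φr_n = 0.75 × 0.6 × 100 × 0.5302 = 23.86 kip/in.
L_req = P_u / φr_n = 663 / 23.86 = 27.79 in total.
Per side: 27.79 / 2 = 13.89 in.
Round up → use L = 14 in on each side.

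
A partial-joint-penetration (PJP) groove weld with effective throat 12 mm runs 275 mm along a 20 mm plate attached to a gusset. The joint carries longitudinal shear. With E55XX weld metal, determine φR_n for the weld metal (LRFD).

φR_n ≈ 817 kN

E55XX → F_EXX = 550 MPa.
Effective throat (given) t_e = 12 mm.
A_we = 12 × 275 = 3300 mm².
F_nw = 0.6 F_EXX = 330 MPa.
φR_n = 0.75 × 330 × 3300 × 10⁻³ = 816.8 kN.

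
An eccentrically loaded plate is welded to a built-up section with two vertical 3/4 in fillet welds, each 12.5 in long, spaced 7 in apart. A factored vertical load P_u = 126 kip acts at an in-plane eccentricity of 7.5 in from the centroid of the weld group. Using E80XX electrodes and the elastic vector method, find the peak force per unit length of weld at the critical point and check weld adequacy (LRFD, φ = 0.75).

f_max ≈ 13.9 kip/in; adequate

E80XX → F_EXX = 80 ksi.
Total weld length L_w = 25 in. Treat welds as unit-width lines.
Polar moment about centroid: J = 2[d³/12 + d(b/2)²] = 2[12.5³/12 + 12.5×3.5²] = 631.8 in³.
Direct shear f_v = P/L_w = 126 / 25 = 5.04 kip/in (vertical).
Torsion M = P·e = 126 × 7.5 = 945 kip·in.
Critical point at (x, y) = (3.5, 6.25) from centroid. f_tx = M·y/J = 9.349 kip/in; f_ty = M·x/J = 5.235 kip/in.
Resultant f_max = √[f_tx² + (f_v + f_ty)²] = √[9.349² + (5.04 + 5.235)²] = 13.89 kip/in.
Capacity per unit length: φr_n = 0.75 × 0.6 × 80 × (0.707 × 0.75) = 19.09 kip/in.
13.89 ≤ 19.09 → adequate.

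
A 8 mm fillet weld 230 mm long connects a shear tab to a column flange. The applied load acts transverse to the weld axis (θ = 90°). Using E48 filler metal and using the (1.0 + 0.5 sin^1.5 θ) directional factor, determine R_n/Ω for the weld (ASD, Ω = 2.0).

E48XX → F_EXX = 480 MPa.
t_e = 0.707 × 8 = 5.656 mm; A_we = 5.656 × 230 = 1301 mm².
Directional factor: 1.0 + 0.5 sin^1.5(90°) = 1.5.
F_nw = 0.6 × 480 × 1.5 = 432 MPa.
R_n/Ω = (432 × 1301) / 2.0 × 10⁻³ = 281 kN.

R_n/Ω ≈ 281 kN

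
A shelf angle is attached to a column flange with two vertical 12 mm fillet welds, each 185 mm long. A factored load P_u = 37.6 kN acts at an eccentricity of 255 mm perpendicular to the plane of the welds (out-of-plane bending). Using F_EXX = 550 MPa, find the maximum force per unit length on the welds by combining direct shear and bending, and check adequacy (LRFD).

f_max ≈ 847 N/mm; adequate

L_w = 2 × 185 = 370 mm; section modulus (unit throat) S = 2 × L²/6 = 11410 mm².
Direct shear f_v = P/L_w = 37.6×10³/370 = 101.6 N/mm.
Moment M = P × e = 37.6×10³ × 255 = 9588000 N·mm; bending f_b = M/S = 840.4 N/mm.
f_max = √(f_v² + f_b²) = √(101.6² + 840.4²) = 846.6 N/mm.
φr_n = 0.75 × 0.6 × 550 × (0.707 × 12) = 2100 N/mm → adequate.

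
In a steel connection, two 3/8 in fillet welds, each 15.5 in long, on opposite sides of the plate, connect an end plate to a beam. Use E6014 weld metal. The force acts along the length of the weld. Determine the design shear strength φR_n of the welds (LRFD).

E60XX → F_EXX = 60 ksi.
Effective throat t_e = 0.707 × 0.375 = 0.2651 in.
Total length L = 31 in; A_we = 0.2651 × 31 = 8.219 in².
F_nw = 0.6 F_EXX = 0.6 × 60 = 36 ksi.
φR_n = 0.75 × 36 × 8.219 = 221.9 kip.

φR_n ≈ 222 kip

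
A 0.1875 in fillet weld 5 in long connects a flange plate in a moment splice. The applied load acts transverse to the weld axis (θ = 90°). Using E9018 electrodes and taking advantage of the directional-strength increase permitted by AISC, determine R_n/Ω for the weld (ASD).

R_n/Ω ≈ 26.8 kip

E90XX → F_EXX = 90 ksi.
t_e = 0.707 × 0.1875 = 0.1326 in; A_we = 0.1326 × 5 = 0.6628 in².
Directional factor: 1.0 + 0.5 sin^1.5(90°) = 1.5.
F_nw = 0.6 × 90 × 1.5 = 81 ksi.
R_n/Ω = (81 × 0.6628) / 2.0 = 26.84 kip.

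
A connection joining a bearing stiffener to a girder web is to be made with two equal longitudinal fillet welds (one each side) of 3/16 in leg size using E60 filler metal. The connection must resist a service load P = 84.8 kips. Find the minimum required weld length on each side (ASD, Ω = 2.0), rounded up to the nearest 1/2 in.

E60XX → F_EXX = 60 ksi.
Throat t_e = 0.707 × 0.1875 = 0.1326 in.
r_n/Ω = (0.6 × 60 × 0.1326) / 2.0 = 2.386 kip/in.
L_req = P / (r_n/Ω) = 84.8 / 2.386 = 35.54 in total.
Per side: 35.54 / 2 = 17.77 in.
Round up → use L = 18 in on each side.

L = 18 in on each side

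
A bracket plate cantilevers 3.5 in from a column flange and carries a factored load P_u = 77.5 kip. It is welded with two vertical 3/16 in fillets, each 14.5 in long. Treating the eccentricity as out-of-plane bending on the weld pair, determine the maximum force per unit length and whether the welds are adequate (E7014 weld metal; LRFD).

f_max ≈ 4.7 kip/in; NOT adequate

E70XX → F_EXX = 70 ksi.
L_w = 2 × 14.5 = 29 in; section modulus (unit throat) S = 2 × L²/6 = 70.08 in².
Direct shear f_v = P/L_w = 77.5/29 = 2.672 kip/in.
Moment M = P × e = 77.5 × 3.5 = 271.25 kip·in; bending f_b = M/S = 3.87 kip/in.
f_max = √(f_v² + f_b²) = √(2.672² + 3.87²) = 4.703 kip/in.
φr_n = 0.75 × 0.6 × 70 × (0.707 × 0.1875) = 4.176 kip/in → NOT adequate.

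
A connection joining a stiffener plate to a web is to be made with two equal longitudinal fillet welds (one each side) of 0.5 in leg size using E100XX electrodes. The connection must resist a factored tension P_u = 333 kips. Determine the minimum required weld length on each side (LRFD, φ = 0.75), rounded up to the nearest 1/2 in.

L = 10.5 in on each side

E100XX → F_EXX = 100 ksi.
Throat t_e = 0.707 × 0.5 = 0.3535 in.
φr_n = 0.75 × 0.6 × 100 × 0.3535 = 15.91 kips/in.
L_req = P_u / φr_n = 333 / 15.91 = 20.93 in total.
Per side: 20.93 / 2 = 10.47 in.
Round up → use L = 10.5 in on each side.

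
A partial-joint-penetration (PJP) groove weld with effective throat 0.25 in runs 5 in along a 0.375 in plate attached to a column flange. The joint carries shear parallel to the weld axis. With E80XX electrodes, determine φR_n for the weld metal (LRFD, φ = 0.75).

φR_n ≈ 45 kip

E80XX → F_EXX = 80 ksi.
Effective throat (given) t_e = 0.25 in.
A_we = 0.25 × 5 = 1.25 in².
F_nw = 0.6 F_EXX = 48 ksi.
φR_n = 0.75 × 48 × 1.25 = 45 kip.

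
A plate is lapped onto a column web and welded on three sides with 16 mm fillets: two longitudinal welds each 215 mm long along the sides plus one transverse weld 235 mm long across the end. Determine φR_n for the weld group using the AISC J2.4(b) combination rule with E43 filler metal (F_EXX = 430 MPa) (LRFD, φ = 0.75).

t_e = 0.707 × 16 = 11.31 mm.
R_nwl = 0.6 × 430 × 11.31 × 430 × 10⁻³ = 1255 kN (longitudinal, 2 welds).
R_nwt = 0.6 × 430 × 11.31 × 235 × 10⁻³ = 685.8 kN (transverse, base value).
(i) R_nwl + R_nwt = 1941 kN; (ii) 0.85 R_nwl + 1.5 R_nwt = 2095 kN.
R_n = max = 2095 kN [governs: (ii)]; φR_n = 1572 kN.

φR_n ≈ 1570 kN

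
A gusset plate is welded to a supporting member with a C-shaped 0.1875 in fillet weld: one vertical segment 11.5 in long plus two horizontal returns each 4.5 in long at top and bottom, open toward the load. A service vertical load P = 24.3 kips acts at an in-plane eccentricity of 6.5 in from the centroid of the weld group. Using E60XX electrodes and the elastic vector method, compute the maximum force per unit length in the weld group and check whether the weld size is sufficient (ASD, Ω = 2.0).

E60XX → F_EXX = 60 ksi.
Total weld length L_w = 20.5 in. Treat welds as unit-width lines.
Centroid: x̄ = 2×4.5×2.25 / 20.5 = 0.9878 in from the vertical weld.
Polar moment about centroid: J = I_x + I_y = [11.5³/12 + 2×4.5×5.75²] + [11.5×0.9878² + 2(4.5³/12 + 4.5×1.262²)] = 465 in³.
Direct shear f_v = P/L_w = 24.3 / 20.5 = 1.185 kip/in (vertical).
Torsion M = P·e = 24.3 × 6.5 = 157.95 kip·in.
Critical point at (x, y) = (3.512, 5.75) from centroid. f_tx = M·y/J = 1.953 kip/in; f_ty = M·x/J = 1.193 kip/in.
Resultant f_max = √[f_tx² + (f_v + f_ty)²] = √[1.953² + (1.185 + 1.193)²] = 3.077 kip/in.
Capacity per unit length: r_n/Ω = (1/2.0) × 0.6 × 60 × (0.707 × 0.1875) = 2.386 kip/in.
3.077 > 2.386 → NOT adequate.

f_max ≈ 3.08 kip/in; NOT adequate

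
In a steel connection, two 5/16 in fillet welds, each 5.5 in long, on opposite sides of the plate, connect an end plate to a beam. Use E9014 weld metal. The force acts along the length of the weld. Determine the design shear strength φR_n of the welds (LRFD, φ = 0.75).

E90XX → F_EXX = 90 ksi.
Effective throat t_e = 0.707 × 0.3125 = 0.2209 in.
Total length L = 11 in; A_we = 0.2209 × 11 = 2.43 in².
F_nw = 0.6 F_EXX = 0.6 × 90 = 54 ksi.
φR_n = 0.75 × 54 × 2.43 = 98.43 kip.

φR_n ≈ 98.4 kip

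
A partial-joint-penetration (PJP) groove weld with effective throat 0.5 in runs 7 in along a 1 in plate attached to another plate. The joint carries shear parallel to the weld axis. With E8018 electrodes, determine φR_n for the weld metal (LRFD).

E80XX → F_EXX = 80 ksi.
Effective throat (given) t_e = 0.5 in.
A_we = 0.5 × 7 = 3.5 in².
F_nw = 0.6 F_EXX = 48 ksi.
φR_n = 0.75 × 48 × 3.5 = 126 kip.

φR_n ≈ 126 kip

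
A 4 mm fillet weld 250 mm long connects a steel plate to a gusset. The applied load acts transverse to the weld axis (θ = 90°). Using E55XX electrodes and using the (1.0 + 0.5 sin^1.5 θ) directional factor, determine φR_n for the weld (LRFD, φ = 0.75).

φR_n ≈ 262 kN

E55XX → F_EXX = 550 MPa.
t_e = 0.707 × 4 = 2.828 mm; A_we = 2.828 × 250 = 707 mm².
Directional factor: 1.0 + 0.5 sin^1.5(90°) = 1.5.
F_nw = 0.6 × 550 × 1.5 = 495 MPa.
φR_n = 0.75 × 495 × 707 × 10⁻³ = 262.5 kN.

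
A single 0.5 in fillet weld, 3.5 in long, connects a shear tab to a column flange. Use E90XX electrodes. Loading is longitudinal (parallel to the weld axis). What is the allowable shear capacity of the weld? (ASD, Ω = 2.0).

E90XX → F_EXX = 90 ksi.
Effective throat t_e = 0.707 × 0.5 = 0.3535 in.
Total length L = 3.5 in; A_we = 0.3535 × 3.5 = 1.237 in².
F_nw = 0.6 F_EXX = 0.6 × 90 = 54 ksi.
R_n = 54 × 1.237 = 66.81 kips; R_n/Ω = 66.81/2.0 = 33.41 kips.

R_n/Ω ≈ 33.4 kips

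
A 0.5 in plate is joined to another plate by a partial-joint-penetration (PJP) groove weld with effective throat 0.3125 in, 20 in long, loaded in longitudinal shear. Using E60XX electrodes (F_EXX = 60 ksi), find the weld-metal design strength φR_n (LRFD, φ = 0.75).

Effective throat (given) t_e = 0.3125 in.
A_we = 0.3125 × 20 = 6.25 in².
F_nw = 0.6 F_EXX = 36 ksi.
φR_n = 0.75 × 36 × 6.25 = 168.8 kips.

φR_n ≈ 169 kips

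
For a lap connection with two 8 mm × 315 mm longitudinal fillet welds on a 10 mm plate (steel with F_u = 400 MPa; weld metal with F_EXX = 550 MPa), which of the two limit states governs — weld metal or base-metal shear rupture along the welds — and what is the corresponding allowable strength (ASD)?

t_e = 0.707 × 8 = 5.656 mm; L = 630 mm.
Weld metal: R_n/Ω = (1/2.0) × 0.6 × 550 × 5.656 × 630 × 10⁻³ = 587.9 kN.
Base metal (shear rupture): R_n/Ω = (1/2.0) × 0.6 × 400 × 10 × 630 × 10⁻³ = 756 kN.
Governing: weld metal.

R_n/Ω ≈ 588 kN (weld metal governs)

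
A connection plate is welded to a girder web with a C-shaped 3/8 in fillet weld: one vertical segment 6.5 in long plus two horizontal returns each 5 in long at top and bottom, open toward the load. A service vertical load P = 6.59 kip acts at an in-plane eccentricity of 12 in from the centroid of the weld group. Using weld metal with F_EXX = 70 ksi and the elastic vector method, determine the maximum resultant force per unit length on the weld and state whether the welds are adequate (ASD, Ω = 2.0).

Total weld length L_w = 16.5 in. Treat welds as unit-width lines.
Centroid: x̄ = 2×5×2.5 / 16.5 = 1.515 in from the vertical weld.
Polar moment about centroid: J = I_x + I_y = [6.5³/12 + 2×5×3.25²] + [6.5×1.515² + 2(5³/12 + 5×0.9848²)] = 174 in³.
Direct shear f_v = P/L_w = 6.59 / 16.5 = 0.3994 kip/in (vertical).
Torsion M = P·e = 6.59 × 12 = 79.08 kip·in.
Critical point at (x, y) = (3.485, 3.25) from centroid. f_tx = M·y/J = 1.477 kip/in; f_ty = M·x/J = 1.584 kip/in.
Resultant f_max = √[f_tx² + (f_v + f_ty)²] = √[1.477² + (0.3994 + 1.584)²] = 2.473 kip/in.
Capacity per unit length: r_n/Ω = (1/2.0) × 0.6 × 70 × (0.707 × 0.375) = 5.568 kip/in.
2.473 ≤ 5.568 → adequate.

f_max ≈ 2.47 kip/in; adequate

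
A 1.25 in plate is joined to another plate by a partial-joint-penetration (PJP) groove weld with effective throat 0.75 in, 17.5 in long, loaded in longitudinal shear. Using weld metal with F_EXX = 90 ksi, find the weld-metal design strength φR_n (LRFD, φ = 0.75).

φR_n ≈ 532 kips

Effective throat (given) t_e = 0.75 in.
A_we = 0.75 × 17.5 = 13.12 in².
F_nw = 0.6 F_EXX = 54 ksi.
φR_n = 0.75 × 54 × 13.12 = 531.6 kips.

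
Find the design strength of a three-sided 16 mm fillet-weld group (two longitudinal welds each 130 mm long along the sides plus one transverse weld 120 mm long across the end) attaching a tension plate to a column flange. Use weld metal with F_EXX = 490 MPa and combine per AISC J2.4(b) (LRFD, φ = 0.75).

φR_n ≈ 1000 kN

t_e = 0.707 × 16 = 11.31 mm.
R_nwl = 0.6 × 490 × 11.31 × 260 × 10⁻³ = 864.7 kN (longitudinal, 2 welds).
R_nwt = 0.6 × 490 × 11.31 × 120 × 10⁻³ = 399.1 kN (transverse, base value).
(i) R_nwl + R_nwt = 1264 kN; (ii) 0.85 R_nwl + 1.5 R_nwt = 1334 kN.
R_n = max = 1334 kN [governs: (ii)]; φR_n = 1000 kN.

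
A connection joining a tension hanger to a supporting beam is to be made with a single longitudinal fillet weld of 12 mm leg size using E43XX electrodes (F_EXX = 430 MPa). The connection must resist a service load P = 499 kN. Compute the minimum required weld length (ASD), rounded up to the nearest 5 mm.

Throat t_e = 0.707 × 12 = 8.484 mm.
r_n/Ω = (0.6 × 430 × 8.484) / 2.0 = 1094 N/mm = 1.094 kN/mm.
L_req = P / (r_n/Ω) = 499 / 1.094 = 455.9 mm total.
Round up → use L = 460 mm.

L = 460 mm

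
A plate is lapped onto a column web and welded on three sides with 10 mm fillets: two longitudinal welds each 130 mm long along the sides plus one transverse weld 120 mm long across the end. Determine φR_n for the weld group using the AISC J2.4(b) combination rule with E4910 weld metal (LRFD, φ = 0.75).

φR_n ≈ 625 kN

E49XX → F_EXX = 490 MPa.
t_e = 0.707 × 10 = 7.07 mm.
R_nwl = 0.6 × 490 × 7.07 × 260 × 10⁻³ = 540.4 kN (longitudinal, 2 welds).
R_nwt = 0.6 × 490 × 7.07 × 120 × 10⁻³ = 249.4 kN (transverse, base value).
(i) R_nwl + R_nwt = 789.9 kN; (ii) 0.85 R_nwl + 1.5 R_nwt = 833.5 kN.
R_n = max = 833.5 kN [governs: (ii)]; φR_n = 625.1 kN.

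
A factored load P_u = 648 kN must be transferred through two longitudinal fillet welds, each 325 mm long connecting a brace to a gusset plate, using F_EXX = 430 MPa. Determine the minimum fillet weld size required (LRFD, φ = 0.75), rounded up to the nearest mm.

w = 8 mm

Total weld length L = 650 mm.
Required throat t_e = P_u / (φ × 0.6 F_EXX × L) = 648 / (0.75 × 0.6 × 430 × 650 × 10⁻³) = 5.152 mm.
Required leg w = t_e / 0.707 = 7.287 mm → use 8 mm.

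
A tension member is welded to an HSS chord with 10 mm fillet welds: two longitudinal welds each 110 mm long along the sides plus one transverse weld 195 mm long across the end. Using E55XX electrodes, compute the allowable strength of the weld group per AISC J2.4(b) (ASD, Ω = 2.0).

E55XX → F_EXX = 550 MPa.
t_e = 0.707 × 10 = 7.07 mm.
R_nwl = 0.6 × 550 × 7.07 × 220 × 10⁻³ = 513.3 kN (longitudinal, 2 welds).
R_nwt = 0.6 × 550 × 7.07 × 195 × 10⁻³ = 455 kN (transverse, base value).
(i) R_nwl + R_nwt = 968.2 kN; (ii) 0.85 R_nwl + 1.5 R_nwt = 1119 kN.
R_n = max = 1119 kN [governs: (ii)]; R_n/Ω = 559.4 kN.

R_n/Ω ≈ 559 kN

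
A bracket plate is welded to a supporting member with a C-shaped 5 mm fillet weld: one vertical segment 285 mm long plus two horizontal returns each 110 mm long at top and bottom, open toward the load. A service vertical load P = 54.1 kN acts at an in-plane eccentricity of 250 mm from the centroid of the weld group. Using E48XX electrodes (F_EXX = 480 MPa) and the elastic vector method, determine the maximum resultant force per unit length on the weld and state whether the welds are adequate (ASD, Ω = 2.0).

f_max ≈ 388 N/mm; adequate

Total weld length L_w = 505 mm. Treat welds as unit-width lines.
Centroid: x̄ = 2×110×55 / 505 = 23.96 mm from the vertical weld.
Polar moment about centroid: J = I_x + I_y = [285³/12 + 2×110×142.5²] + [285×23.96² + 2(110³/12 + 110×31.04²)] = 6994000 mm³.
Direct shear f_v = P/L_w = 54.1×10³ / 505 = 107.1 N/mm (vertical).
Torsion M = P·e = 54.1×10³ × 250 = 13525000 N·mm.
Critical point at (x, y) = (86.04, 142.5) from centroid. f_tx = M·y/J = 275.6 N/mm; f_ty = M·x/J = 166.4 N/mm.
Resultant f_max = √[f_tx² + (f_v + f_ty)²] = √[275.6² + (107.1 + 166.4)²] = 388.3 N/mm.
Capacity per unit length: r_n/Ω = (1/2.0) × 0.6 × 480 × (0.707 × 5) = 509 N/mm.
388.3 ≤ 509 → adequate.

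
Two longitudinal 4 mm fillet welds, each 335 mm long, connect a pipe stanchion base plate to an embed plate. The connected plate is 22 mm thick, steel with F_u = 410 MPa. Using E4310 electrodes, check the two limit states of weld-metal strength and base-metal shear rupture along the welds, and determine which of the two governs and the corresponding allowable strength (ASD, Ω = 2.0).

E43XX → F_EXX = 430 MPa.
t_e = 0.707 × 4 = 2.828 mm; L = 670 mm.
Weld metal: R_n/Ω = (1/2.0) × 0.6 × 430 × 2.828 × 670 × 10⁻³ = 244.4 kN.
Base metal (shear rupture): R_n/Ω = (1/2.0) × 0.6 × 410 × 22 × 670 × 10⁻³ = 1813 kN.
Governing: weld metal.

R_n/Ω ≈ 244 kN (weld metal governs)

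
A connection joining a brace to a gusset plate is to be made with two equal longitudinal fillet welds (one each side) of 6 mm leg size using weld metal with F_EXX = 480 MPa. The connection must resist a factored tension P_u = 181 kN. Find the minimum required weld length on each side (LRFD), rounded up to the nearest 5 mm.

L = 100 mm on each side

Throat t_e = 0.707 × 6 = 4.242 mm.
φr_n = 0.75 × 0.6 × 480 × 4.242 × 10⁻³ = 0.9163 kN/mm.
L_req = P_u / φr_n = 181 / 0.9163 = 197.5 mm total.
Per side: 197.5 / 2 = 98.77 mm.
Round up → use L = 100 mm on each side.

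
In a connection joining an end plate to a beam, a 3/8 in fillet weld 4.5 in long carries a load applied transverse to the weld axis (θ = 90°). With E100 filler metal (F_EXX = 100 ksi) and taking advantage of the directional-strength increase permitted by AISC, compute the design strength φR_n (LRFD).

φR_n ≈ 80.5 kips

t_e = 0.707 × 0.375 = 0.2651 in; A_we = 0.2651 × 4.5 = 1.193 in².
Directional factor: 1.0 + 0.5 sin^1.5(90°) = 1.5.
F_nw = 0.6 × 100 × 1.5 = 90 ksi.
φR_n = 0.75 × 90 × 1.193 = 80.53 kips.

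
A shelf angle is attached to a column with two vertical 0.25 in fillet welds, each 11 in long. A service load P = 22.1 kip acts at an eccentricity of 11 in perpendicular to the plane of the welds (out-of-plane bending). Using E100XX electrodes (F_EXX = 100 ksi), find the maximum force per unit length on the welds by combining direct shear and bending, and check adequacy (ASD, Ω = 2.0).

f_max ≈ 6.11 kip/in; NOT adequate

L_w = 2 × 11 = 22 in; section modulus (unit throat) S = 2 × L²/6 = 40.33 in².
Direct shear f_v = P/L_w = 22.1/22 = 1.005 kip/in.
Moment M = P × e = 22.1 × 11 = 243.1 kip·in; bending f_b = M/S = 6.027 kip/in.
f_max = √(f_v² + f_b²) = √(1.005² + 6.027²) = 6.11 kip/in.
r_n/Ω = (1/2.0) × 0.6 × 100 × (0.707 × 0.25) = 5.302 kip/in → NOT adequate.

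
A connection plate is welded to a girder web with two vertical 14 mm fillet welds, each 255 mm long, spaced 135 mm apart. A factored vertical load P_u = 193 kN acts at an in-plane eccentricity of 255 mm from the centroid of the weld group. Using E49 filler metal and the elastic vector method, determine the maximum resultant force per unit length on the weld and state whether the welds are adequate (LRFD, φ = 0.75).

E49XX → F_EXX = 490 MPa.
Total weld length L_w = 510 mm. Treat welds as unit-width lines.
Polar moment about centroid: J = 2[d³/12 + d(b/2)²] = 2[255³/12 + 255×67.5²] = 5087000 mm³.
Direct shear f_v = P/L_w = 193×10³ / 510 = 378.4 N/mm (vertical).
Torsion M = P·e = 193×10³ × 255 = 49215000 N·mm.
Critical point at (x, y) = (67.5, 127.5) from centroid. f_tx = M·y/J = 1233 N/mm; f_ty = M·x/J = 653 N/mm.
Resultant f_max = √[f_tx² + (f_v + f_ty)²] = √[1233² + (378.4 + 653)²] = 1608 N/mm.
Capacity per unit length: φr_n = 0.75 × 0.6 × 490 × (0.707 × 14) = 2183 N/mm.
1608 ≤ 2183 → adequate.

f_max ≈ 1610 N/mm; adequate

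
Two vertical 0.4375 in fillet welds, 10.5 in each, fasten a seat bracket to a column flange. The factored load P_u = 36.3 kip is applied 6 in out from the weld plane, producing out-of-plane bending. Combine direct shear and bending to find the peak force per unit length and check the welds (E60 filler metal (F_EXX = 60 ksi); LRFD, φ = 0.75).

L_w = 2 × 10.5 = 21 in; section modulus (unit throat) S = 2 × L²/6 = 36.75 in².
Direct shear f_v = P/L_w = 36.3/21 = 1.729 kip/in.
Moment M = P × e = 36.3 × 6 = 217.8 kip·in; bending f_b = M/S = 5.927 kip/in.
f_max = √(f_v² + f_b²) = √(1.729² + 5.927²) = 6.173 kip/in.
φr_n = 0.75 × 0.6 × 60 × (0.707 × 0.4375) = 8.351 kip/in → adequate.

f_max ≈ 6.17 kip/in; adequate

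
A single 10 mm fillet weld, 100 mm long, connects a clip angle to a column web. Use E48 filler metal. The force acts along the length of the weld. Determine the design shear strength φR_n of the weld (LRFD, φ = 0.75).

φR_n ≈ 153 kN

E48XX → F_EXX = 480 MPa.
Effective throat t_e = 0.707 × 10 = 7.07 mm.
Total length L = 100 mm; A_we = 7.07 × 100 = 707 mm².
F_nw = 0.6 F_EXX = 0.6 × 480 = 288 MPa.
φR_n = 0.75 × 288 × 707 × 10⁻³ = 152.7 kN.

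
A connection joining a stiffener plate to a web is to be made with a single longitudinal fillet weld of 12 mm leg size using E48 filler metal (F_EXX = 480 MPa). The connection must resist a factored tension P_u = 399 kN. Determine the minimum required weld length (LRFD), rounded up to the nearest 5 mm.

Throat t_e = 0.707 × 12 = 8.484 mm.
φr_n = 0.75 × 0.6 × 480 × 8.484 × 10⁻³ = 1.833 kN/mm.
L_req = P_u / φr_n = 399 / 1.833 = 217.7 mm total.
Round up → use L = 220 mm.

L = 220 mm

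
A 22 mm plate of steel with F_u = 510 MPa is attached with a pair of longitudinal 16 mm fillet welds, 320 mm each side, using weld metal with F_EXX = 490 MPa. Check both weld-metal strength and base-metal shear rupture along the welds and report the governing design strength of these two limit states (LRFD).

t_e = 0.707 × 16 = 11.31 mm; L = 640 mm.
Weld metal: φR_n = 0.75 × 0.6 × 490 × 11.31 × 640 × 10⁻³ = 1596 kN.
Base metal (shear rupture): φR_n = 0.75 × 0.6 × 510 × 22 × 640 × 10⁻³ = 3231 kN.
Governing: weld metal.

φR_n ≈ 1600 kN (weld metal governs)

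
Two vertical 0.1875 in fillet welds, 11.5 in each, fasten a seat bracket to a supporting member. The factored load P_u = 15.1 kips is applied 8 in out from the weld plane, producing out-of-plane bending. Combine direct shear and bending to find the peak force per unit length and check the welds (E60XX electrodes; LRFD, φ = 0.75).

f_max ≈ 2.82 kip/in; adequate

E60XX → F_EXX = 60 ksi.
L_w = 2 × 11.5 = 23 in; section modulus (unit throat) S = 2 × L²/6 = 44.08 in².
Direct shear f_v = P/L_w = 15.1/23 = 0.6565 kip/in.
Moment M = P × e = 15.1 × 8 = 120.8 kip·in; bending f_b = M/S = 2.74 kip/in.
f_max = √(f_v² + f_b²) = √(0.6565² + 2.74²) = 2.818 kip/in.
φr_n = 0.75 × 0.6 × 60 × (0.707 × 0.1875) = 3.579 kip/in → adequate.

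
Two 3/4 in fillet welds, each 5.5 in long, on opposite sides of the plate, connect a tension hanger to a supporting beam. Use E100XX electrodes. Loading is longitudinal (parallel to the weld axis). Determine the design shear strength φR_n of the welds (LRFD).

φR_n ≈ 262 kip

E100XX → F_EXX = 100 ksi.
Effective throat t_e = 0.707 × 0.75 = 0.5302 in.
Total length L = 11 in; A_we = 0.5302 × 11 = 5.833 in².
F_nw = 0.6 F_EXX = 0.6 × 100 = 60 ksi.
φR_n = 0.75 × 60 × 5.833 = 262.5 kip.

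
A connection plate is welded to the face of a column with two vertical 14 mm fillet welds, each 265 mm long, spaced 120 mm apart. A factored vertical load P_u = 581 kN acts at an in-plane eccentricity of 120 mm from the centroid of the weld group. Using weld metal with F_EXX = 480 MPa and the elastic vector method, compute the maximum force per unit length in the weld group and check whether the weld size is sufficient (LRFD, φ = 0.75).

f_max ≈ 2670 N/mm; NOT adequate

Total weld length L_w = 530 mm. Treat welds as unit-width lines.
Polar moment about centroid: J = 2[d³/12 + d(b/2)²] = 2[265³/12 + 265×60²] = 5010000 mm³.
Direct shear f_v = P/L_w = 581×10³ / 530 = 1096 N/mm (vertical).
Torsion M = P·e = 581×10³ × 120 = 69720000 N·mm.
Critical point at (x, y) = (60, 132.5) from centroid. f_tx = M·y/J = 1844 N/mm; f_ty = M·x/J = 835 N/mm.
Resultant f_max = √[f_tx² + (f_v + f_ty)²] = √[1844² + (1096 + 835)²] = 2670 N/mm.
Capacity per unit length: φr_n = 0.75 × 0.6 × 480 × (0.707 × 14) = 2138 N/mm.
2670 > 2138 → NOT adequate.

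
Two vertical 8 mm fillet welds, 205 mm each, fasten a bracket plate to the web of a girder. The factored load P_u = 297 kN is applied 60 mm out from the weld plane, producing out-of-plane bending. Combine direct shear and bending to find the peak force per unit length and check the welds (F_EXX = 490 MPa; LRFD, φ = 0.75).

L_w = 2 × 205 = 410 mm; section modulus (unit throat) S = 2 × L²/6 = 14010 mm².
Direct shear f_v = P/L_w = 297×10³/410 = 724.4 N/mm.
Moment M = P × e = 297×10³ × 60 = 17820000 N·mm; bending f_b = M/S = 1272 N/mm.
f_max = √(f_v² + f_b²) = √(724.4² + 1272²) = 1464 N/mm.
φr_n = 0.75 × 0.6 × 490 × (0.707 × 8) = 1247 N/mm → NOT adequate.

f_max ≈ 1460 N/mm; NOT adequate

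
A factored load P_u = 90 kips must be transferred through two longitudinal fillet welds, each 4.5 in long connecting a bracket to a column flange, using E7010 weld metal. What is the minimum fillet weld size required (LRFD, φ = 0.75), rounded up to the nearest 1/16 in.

E70XX → F_EXX = 70 ksi.
Total weld length L = 9 in.
Required throat t_e = P_u / (φ × 0.6 F_EXX × L) = 90 / (0.75 × 0.6 × 70 × 9) = 0.3175 in.
Required leg w = t_e / 0.707 = 0.449 in → use 1/2 in.

w = 1/2 in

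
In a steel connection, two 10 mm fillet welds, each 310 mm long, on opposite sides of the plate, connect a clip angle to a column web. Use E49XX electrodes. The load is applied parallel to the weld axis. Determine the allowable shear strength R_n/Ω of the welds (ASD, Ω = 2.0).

R_n/Ω ≈ 644 kN

E49XX → F_EXX = 490 MPa.
Effective throat t_e = 0.707 × 10 = 7.07 mm.
Total length L = 620 mm; A_we = 7.07 × 620 = 4383 mm².
F_nw = 0.6 F_EXX = 0.6 × 490 = 294 MPa.
R_n = 294 × 4383 × 10⁻³ = 1289 kN; R_n/Ω = 1289/2.0 = 644.4 kN.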